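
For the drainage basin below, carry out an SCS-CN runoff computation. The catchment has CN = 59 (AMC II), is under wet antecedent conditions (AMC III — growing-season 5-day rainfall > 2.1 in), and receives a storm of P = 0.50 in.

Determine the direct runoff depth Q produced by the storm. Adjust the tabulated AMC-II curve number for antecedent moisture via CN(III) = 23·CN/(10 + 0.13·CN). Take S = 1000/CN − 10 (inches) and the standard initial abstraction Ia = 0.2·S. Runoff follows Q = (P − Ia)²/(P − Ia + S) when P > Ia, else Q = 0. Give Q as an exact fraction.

Q = 0 in ≈ 0.000 in

Wet (AMC III): CN(III) = 23·59/(10 + 0.13·59) = 1357/(1767/100) = 135700/1767 ≈ 76.797
S = 1000/(135700/1767) − 10 = 4100/1357 in ≈ 3.021 in
Ia = 0.2·(4100/1357) = 820/1357 in ≈ 0.604 in
P = 0.500 ≤ Ia = 0.604 in: entire storm abstracted, Q = 0.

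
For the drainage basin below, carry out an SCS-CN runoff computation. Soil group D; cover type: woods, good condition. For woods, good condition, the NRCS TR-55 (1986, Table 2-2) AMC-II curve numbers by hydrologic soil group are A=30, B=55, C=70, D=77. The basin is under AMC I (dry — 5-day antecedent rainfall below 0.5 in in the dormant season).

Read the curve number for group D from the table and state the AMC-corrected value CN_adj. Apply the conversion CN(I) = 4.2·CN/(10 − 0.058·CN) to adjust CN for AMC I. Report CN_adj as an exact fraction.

CN_adj = 161700/2767 ≈ 58.439

NRCS table: woods, good condition, soil group D → CN(II) = 77
CN(I) from CN(II)=77: (4.2·77)/(10 − 0.058·77) = 161700/2767 ≈ 58.439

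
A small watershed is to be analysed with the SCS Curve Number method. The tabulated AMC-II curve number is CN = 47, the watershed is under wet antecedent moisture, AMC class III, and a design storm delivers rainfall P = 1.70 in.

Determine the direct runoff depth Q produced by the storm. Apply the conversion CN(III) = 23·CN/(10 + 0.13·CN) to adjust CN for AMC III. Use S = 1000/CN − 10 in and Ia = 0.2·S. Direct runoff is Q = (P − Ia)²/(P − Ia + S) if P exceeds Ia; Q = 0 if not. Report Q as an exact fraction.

Wet (AMC III): CN(III) = 23·47/(10 + 0.13·47) = 1081/(1611/100) = 108100/1611 ≈ 67.101
S = 1000/(108100/1611) − 10 = 5300/1081 in ≈ 4.903 in
Ia = 0.2S: 0.2·4.903 = 0.981 in (exactly 1060/1081)
P − Ia = 1.700 − 0.981 = 7777/10810 ≈ 0.719 in (> 0, runoff occurs)
Runoff Q = (P−Ia)²/(P−Ia+S) = (0.719)²/(0.719+4.903) = 60481729/656999370 ≈ 0.092 in

Q = 60481729/656999370 in ≈ 0.092 in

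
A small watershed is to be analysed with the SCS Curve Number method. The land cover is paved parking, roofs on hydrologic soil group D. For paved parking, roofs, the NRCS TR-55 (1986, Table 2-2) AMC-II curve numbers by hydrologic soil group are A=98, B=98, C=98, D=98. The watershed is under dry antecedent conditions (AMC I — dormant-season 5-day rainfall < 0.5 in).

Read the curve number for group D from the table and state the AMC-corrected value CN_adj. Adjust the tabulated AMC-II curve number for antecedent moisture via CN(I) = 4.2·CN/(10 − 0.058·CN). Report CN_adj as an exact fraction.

NRCS table: paved parking, roofs, soil group D → CN(II) = 98
Dry (AMC I): CN(I) = 4.2·98/(10 − 0.058·98) = (2058/5)/(1079/250) = 102900/1079 ≈ 95.366

CN_adj = 102900/1079 ≈ 95.366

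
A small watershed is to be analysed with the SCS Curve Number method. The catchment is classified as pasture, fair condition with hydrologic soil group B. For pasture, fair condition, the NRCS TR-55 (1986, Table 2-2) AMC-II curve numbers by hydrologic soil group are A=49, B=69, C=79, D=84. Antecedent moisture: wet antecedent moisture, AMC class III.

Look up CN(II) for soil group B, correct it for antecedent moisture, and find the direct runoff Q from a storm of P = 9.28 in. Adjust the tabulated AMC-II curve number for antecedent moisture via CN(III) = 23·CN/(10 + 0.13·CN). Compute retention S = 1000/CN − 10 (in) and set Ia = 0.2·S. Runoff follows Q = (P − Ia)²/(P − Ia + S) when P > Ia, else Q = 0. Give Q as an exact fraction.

NRCS table: pasture, fair condition, soil group B → CN(II) = 69
Wet (AMC III): CN(III) = 23·69/(10 + 0.13·69) = 1587/(1897/100) = 158700/1897 ≈ 83.658
S = 1000/(158700/1897) − 10 = 3100/1587 in ≈ 1.953 in
Ia = 0.2·(3100/1587) = 620/1587 in ≈ 0.391 in
P − Ia = 9.280 − 0.391 = 352684/39675 ≈ 8.889 in (> 0, runoff occurs)
Q: (352684/39675)² ÷ (430184/39675) = 15548250482/2133443775 in (≈ 7.288 in)

Q = 15548250482/2133443775 in ≈ 7.288 in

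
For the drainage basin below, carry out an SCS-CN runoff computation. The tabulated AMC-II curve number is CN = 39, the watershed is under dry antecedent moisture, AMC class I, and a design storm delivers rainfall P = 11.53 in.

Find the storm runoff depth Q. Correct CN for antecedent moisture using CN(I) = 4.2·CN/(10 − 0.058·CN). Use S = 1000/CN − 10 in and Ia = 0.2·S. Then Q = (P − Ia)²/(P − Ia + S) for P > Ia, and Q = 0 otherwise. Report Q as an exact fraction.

Q = 111761170249/277174743300 in ≈ 0.403 in

Adjust CN=39 to AMC I: 4.2·39/(10 − 0.058·39) → (819/5) ÷ (3869/500) = 81900/3869 ≈ 21.168
S = 1000/(81900/3869) − 10 = 30500/819 in ≈ 37.241 in
Ia = 0.2S: 0.2·37.241 = 7.448 in (exactly 6100/819)
P − Ia = 11.530 − 7.448 = 334307/81900 ≈ 4.082 in (> 0, runoff occurs)
Q = (334307/81900)²/((334307/81900) + 30500/819) = (111761170249/6707610000)/(3384307/81900) = 111761170249/277174743300 in ≈ 0.403 in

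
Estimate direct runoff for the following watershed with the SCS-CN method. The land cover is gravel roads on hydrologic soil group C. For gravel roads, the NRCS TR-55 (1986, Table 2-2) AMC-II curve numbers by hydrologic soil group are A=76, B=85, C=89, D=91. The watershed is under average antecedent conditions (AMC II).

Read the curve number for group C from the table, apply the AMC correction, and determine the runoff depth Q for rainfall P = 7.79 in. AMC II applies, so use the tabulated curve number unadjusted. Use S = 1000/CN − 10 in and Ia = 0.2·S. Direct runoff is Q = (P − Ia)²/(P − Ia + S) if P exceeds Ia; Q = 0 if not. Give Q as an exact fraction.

Q = 4506571161/695365900 in ≈ 6.481 in

NRCS table: gravel roads, soil group C → CN(II) = 89
CN(II) = 89; AMC II needs no correction.
Retention S: 1000/CN − 10 with CN=89.000 → S = 110/89 ≈ 1.236 in
Ia = 0.2·(110/89) = 22/89 in ≈ 0.247 in
Excess rainfall: 7.790 − 0.247 = 7.543 in; P > Ia so Q > 0
Q = (67131/8900)²/((67131/8900) + 110/89) = (4506571161/79210000)/(78131/8900) = 4506571161/695365900 in ≈ 6.481 in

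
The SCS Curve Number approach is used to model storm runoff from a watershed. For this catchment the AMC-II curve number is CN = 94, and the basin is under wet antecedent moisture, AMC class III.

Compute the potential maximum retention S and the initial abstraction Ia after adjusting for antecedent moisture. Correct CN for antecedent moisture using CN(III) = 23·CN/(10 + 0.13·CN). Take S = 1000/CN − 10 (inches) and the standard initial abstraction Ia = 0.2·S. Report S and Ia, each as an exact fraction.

Adjust CN=94 to AMC III: 23·94/(10 + 0.13·94) → 2162 ÷ (1111/50) = 108100/1111 ≈ 97.300
Retention S: 1000/CN − 10 with CN=97.300 → S = 300/1081 ≈ 0.278 in
Ia = 0.2S: 0.2·0.278 = 0.056 in (exactly 60/1081)

S = 300/1081 in ≈ 0.278 in; Ia = 60/1081 in ≈ 0.056 in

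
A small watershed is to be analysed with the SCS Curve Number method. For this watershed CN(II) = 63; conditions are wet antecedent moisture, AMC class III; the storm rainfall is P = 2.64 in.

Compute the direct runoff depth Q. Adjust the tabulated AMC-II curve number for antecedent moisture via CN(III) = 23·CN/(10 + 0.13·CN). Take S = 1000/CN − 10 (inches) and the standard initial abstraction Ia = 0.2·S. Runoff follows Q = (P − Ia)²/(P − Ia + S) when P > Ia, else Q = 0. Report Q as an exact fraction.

Q = 2974826978/3072495825 in ≈ 0.968 in

CN(III) from CN(II)=63: (23·63)/(10 + 0.13·63) = 144900/1819 ≈ 79.659
Max retention: S = 1000/(144900/1819) − 10 = 3700/1449 in (≈ 2.553 in)
Ia = 0.2·(3700/1449) = 740/1449 in ≈ 0.511 in
Excess rainfall: 2.640 − 0.511 = 2.129 in; P > Ia so Q > 0
Q = (77134/36225)²/((77134/36225) + 3700/1449) = (5949653956/1312250625)/(169634/36225) = 2974826978/3072495825 in ≈ 0.968 in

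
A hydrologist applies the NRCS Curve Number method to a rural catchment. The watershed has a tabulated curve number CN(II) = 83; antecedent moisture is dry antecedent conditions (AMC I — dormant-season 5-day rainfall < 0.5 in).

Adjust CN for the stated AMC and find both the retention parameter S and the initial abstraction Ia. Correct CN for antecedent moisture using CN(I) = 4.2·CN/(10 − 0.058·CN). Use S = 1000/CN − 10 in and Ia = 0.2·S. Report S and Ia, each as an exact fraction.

Dry (AMC I): CN(I) = 4.2·83/(10 − 0.058·83) = (1743/5)/(2593/500) = 174300/2593 ≈ 67.219
Max retention: S = 1000/(174300/2593) − 10 = 8500/1743 in (≈ 4.877 in)
Ia = 0.2·(8500/1743) = 1700/1743 in ≈ 0.975 in

S = 8500/1743 in ≈ 4.877 in; Ia = 1700/1743 in ≈ 0.975 in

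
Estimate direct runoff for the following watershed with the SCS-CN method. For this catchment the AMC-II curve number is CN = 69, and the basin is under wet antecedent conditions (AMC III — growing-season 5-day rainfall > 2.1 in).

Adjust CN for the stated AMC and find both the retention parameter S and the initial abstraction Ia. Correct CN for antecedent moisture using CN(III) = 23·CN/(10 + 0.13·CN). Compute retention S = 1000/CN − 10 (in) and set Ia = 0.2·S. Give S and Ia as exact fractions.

CN(III) from CN(II)=69: (23·69)/(10 + 0.13·69) = 158700/1897 ≈ 83.658
Max retention: S = 1000/(158700/1897) − 10 = 3100/1587 in (≈ 1.953 in)
Ia = 0.2·(3100/1587) = 620/1587 in ≈ 0.391 in

S = 3100/1587 in ≈ 1.953 in; Ia = 620/1587 in ≈ 0.391 in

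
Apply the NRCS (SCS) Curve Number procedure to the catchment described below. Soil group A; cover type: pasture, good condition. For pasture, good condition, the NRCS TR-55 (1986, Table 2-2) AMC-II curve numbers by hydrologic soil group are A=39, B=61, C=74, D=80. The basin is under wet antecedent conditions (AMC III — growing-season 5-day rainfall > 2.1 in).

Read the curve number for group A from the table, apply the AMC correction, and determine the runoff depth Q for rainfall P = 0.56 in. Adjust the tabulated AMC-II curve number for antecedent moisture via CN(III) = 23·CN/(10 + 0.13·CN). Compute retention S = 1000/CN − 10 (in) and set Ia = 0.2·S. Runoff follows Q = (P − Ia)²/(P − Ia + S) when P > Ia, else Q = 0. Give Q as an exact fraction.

Q = 0 in ≈ 0.000 in

NRCS table: pasture, good condition, soil group A → CN(II) = 39
CN(III) from CN(II)=39: (23·39)/(10 + 0.13·39) = 89700/1507 ≈ 59.522
Max retention: S = 1000/(89700/1507) − 10 = 6100/897 in (≈ 6.800 in)
Ia = 0.2·(6100/897) = 1220/897 in ≈ 1.360 in
P = 0.560 ≤ Ia = 1.360 in: entire storm abstracted, Q = 0.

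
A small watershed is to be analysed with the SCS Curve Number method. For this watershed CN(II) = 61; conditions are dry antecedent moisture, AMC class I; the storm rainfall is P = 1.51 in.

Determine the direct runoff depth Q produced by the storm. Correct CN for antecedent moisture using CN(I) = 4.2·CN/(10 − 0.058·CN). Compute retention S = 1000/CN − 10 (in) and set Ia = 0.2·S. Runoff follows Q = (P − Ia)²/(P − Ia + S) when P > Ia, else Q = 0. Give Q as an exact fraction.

Q = 0 in ≈ 0.000 in

Adjust CN=61 to AMC I: 4.2·61/(10 − 0.058·61) → (1281/5) ÷ (3231/500) = 42700/1077 ≈ 39.647
S = 1000/(42700/1077) − 10 = 6500/427 in ≈ 15.222 in
Initial abstraction Ia = S/5 = (6500/427)/5 = 1300/427 ≈ 3.044 in
P = 1.510 ≤ Ia = 3.044 in: entire storm abstracted, Q = 0.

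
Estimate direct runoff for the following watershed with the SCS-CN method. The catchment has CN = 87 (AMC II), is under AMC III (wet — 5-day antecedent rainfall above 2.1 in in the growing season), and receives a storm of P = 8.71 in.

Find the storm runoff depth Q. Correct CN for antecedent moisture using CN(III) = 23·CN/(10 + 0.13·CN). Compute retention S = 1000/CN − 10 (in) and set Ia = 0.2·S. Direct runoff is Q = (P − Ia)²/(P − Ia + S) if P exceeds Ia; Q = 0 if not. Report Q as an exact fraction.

Wet (AMC III): CN(III) = 23·87/(10 + 0.13·87) = 2001/(2131/100) = 200100/2131 ≈ 93.900
S = 1000/(200100/2131) − 10 = 1300/2001 in ≈ 0.650 in
Initial abstraction Ia = S/5 = (1300/2001)/5 = 260/2001 ≈ 0.130 in
Excess rainfall: 8.710 − 0.130 = 8.580 in; P > Ia so Q > 0
Q = (1716871/200100)²/((1716871/200100) + 1300/2001) = (2947646030641/40040010000)/(1846871/200100) = 226742002357/28427606700 in ≈ 7.976 in

Q = 226742002357/28427606700 in ≈ 7.976 in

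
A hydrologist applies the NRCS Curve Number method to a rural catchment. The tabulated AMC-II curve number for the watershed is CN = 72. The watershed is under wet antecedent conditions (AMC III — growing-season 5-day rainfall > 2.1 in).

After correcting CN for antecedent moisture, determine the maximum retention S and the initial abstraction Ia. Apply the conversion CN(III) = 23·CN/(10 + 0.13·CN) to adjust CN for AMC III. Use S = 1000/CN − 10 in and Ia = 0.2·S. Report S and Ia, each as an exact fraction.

S = 350/207 in ≈ 1.691 in; Ia = 70/207 in ≈ 0.338 in

CN(III) from CN(II)=72: (23·72)/(10 + 0.13·72) = 10350/121 ≈ 85.537
Max retention: S = 1000/(10350/121) − 10 = 350/207 in (≈ 1.691 in)
Ia = 0.2S: 0.2·1.691 = 0.338 in (exactly 70/207)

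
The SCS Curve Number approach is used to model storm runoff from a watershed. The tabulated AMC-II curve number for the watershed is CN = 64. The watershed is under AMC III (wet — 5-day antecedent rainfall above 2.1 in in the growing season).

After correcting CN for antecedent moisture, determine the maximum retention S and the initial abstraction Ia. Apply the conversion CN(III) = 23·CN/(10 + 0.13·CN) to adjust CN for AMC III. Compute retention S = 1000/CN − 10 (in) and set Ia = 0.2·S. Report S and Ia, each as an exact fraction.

Wet (AMC III): CN(III) = 23·64/(10 + 0.13·64) = 1472/(458/25) = 18400/229 ≈ 80.349
S = 1000/(18400/229) − 10 = 225/92 in ≈ 2.446 in
Ia = 0.2·(225/92) = 45/92 in ≈ 0.489 in

S = 225/92 in ≈ 2.446 in; Ia = 45/92 in ≈ 0.489 in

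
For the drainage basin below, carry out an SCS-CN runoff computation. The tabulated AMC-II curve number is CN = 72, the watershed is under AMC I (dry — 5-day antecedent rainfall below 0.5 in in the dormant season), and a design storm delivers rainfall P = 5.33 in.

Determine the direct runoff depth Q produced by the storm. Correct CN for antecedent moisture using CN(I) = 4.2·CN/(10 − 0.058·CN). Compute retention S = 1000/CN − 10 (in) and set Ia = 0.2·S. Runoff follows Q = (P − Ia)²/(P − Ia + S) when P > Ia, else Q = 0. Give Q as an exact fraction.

Q = 88190881/92855700 in ≈ 0.950 in

Dry (AMC I): CN(I) = 4.2·72/(10 − 0.058·72) = (1512/5)/(728/125) = 675/13 ≈ 51.923
Retention S: 1000/CN − 10 with CN=51.923 → S = 250/27 ≈ 9.259 in
Ia = 0.2S: 0.2·9.259 = 1.852 in (exactly 50/27)
P − Ia = 5.330 − 1.852 = 9391/2700 ≈ 3.478 in (> 0, runoff occurs)
Q: (9391/2700)² ÷ (34391/2700) = 88190881/92855700 in (≈ 0.950 in)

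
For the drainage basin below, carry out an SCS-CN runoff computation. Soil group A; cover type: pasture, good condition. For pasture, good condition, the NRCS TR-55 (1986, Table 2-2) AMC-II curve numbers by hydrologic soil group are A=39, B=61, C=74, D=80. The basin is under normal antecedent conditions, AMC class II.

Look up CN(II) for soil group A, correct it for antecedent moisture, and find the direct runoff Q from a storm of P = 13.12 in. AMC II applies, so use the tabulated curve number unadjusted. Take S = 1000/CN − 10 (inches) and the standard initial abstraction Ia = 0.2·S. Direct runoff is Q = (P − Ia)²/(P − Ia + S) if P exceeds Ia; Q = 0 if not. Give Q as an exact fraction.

NRCS table: pasture, good condition, soil group A → CN(II) = 39
Average conditions: CN = 39 (no AMC adjustment).
Max retention: S = 1000/39 − 10 = 610/39 in (≈ 15.641 in)
Ia = 0.2S: 0.2·15.641 = 3.128 in (exactly 122/39)
Since P=13.120 > Ia=3.128: effective rainfall P−Ia = 9742/975 in
Q = (9742/975)²/((9742/975) + 610/39) = (94906564/950625)/(24992/975) = 23726641/6091800 in ≈ 3.895 in

Q = 23726641/6091800 in ≈ 3.895 in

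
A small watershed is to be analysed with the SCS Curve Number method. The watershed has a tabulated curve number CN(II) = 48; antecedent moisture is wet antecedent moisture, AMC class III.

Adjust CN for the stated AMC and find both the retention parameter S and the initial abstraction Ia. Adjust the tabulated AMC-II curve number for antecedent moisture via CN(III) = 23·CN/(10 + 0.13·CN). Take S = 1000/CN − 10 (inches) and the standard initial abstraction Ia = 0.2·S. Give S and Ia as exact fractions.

CN(III) from CN(II)=48: (23·48)/(10 + 0.13·48) = 13800/203 ≈ 67.980
Retention S: 1000/CN − 10 with CN=67.980 → S = 325/69 ≈ 4.710 in
Initial abstraction Ia = S/5 = (325/69)/5 = 65/69 ≈ 0.942 in

S = 325/69 in ≈ 4.710 in; Ia = 65/69 in ≈ 0.942 in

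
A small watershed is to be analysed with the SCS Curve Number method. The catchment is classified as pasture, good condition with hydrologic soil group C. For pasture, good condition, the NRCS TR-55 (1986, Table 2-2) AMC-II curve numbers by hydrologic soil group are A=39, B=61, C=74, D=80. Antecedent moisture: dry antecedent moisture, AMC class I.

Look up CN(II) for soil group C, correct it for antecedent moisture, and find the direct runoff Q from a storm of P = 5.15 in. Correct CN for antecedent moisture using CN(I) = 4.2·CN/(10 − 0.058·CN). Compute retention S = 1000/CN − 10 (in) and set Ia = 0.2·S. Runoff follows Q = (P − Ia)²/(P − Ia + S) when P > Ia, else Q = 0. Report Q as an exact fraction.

NRCS table: pasture, good condition, soil group C → CN(II) = 74
Adjust CN=74 to AMC I: 4.2·74/(10 − 0.058·74) → (1554/5) ÷ (1427/250) = 77700/1427 ≈ 54.450
Retention S: 1000/CN − 10 with CN=54.450 → S = 6500/777 ≈ 8.366 in
Ia = 0.2·(6500/777) = 1300/777 in ≈ 1.673 in
P − Ia = 5.150 − 1.673 = 54031/15540 ≈ 3.477 in (> 0, runoff occurs)
Q = (54031/15540)²/((54031/15540) + 6500/777) = (2919348961/241491600)/(184031/15540) = 2919348961/2859841740 in ≈ 1.021 in

Q = 2919348961/2859841740 in ≈ 1.021 in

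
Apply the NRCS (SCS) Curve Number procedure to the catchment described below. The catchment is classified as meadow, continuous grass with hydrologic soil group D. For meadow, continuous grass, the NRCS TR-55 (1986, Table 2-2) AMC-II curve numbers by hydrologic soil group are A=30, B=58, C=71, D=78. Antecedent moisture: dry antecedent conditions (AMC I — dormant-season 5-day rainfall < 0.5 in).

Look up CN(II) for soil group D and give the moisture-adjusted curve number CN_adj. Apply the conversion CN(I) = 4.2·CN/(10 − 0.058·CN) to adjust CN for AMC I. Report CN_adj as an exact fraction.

NRCS table: meadow, continuous grass, soil group D → CN(II) = 78
Dry (AMC I): CN(I) = 4.2·78/(10 − 0.058·78) = (1638/5)/(1369/250) = 81900/1369 ≈ 59.825

CN_adj = 81900/1369 ≈ 59.825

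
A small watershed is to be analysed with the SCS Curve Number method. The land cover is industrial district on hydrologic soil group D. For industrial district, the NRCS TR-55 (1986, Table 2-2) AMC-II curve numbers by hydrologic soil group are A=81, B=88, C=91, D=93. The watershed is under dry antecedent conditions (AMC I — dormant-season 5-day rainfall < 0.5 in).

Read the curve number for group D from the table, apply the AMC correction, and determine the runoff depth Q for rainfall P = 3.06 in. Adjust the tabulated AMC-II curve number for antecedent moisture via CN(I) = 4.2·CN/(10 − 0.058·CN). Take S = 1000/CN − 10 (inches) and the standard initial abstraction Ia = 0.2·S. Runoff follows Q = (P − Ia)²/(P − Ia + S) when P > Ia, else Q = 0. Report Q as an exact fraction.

Q = 1420309969/874483650 in ≈ 1.624 in

NRCS table: industrial district, soil group D → CN(II) = 93
Dry (AMC I): CN(I) = 4.2·93/(10 − 0.058·93) = (1953/5)/(2303/500) = 27900/329 ≈ 84.802
S = 1000/(27900/329) − 10 = 500/279 in ≈ 1.792 in
Initial abstraction Ia = S/5 = (500/279)/5 = 100/279 ≈ 0.358 in
Excess rainfall: 3.060 − 0.358 = 2.702 in; P > Ia so Q > 0
Q: (37687/13950)² ÷ (62687/13950) = 1420309969/874483650 in (≈ 1.624 in)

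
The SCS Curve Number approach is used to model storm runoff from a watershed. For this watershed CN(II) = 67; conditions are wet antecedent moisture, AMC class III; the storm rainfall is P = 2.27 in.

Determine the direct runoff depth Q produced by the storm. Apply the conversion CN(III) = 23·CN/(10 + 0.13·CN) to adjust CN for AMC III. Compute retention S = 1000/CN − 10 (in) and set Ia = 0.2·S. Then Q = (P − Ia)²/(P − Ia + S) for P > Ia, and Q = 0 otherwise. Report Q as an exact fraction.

Wet (AMC III): CN(III) = 23·67/(10 + 0.13·67) = 1541/(1871/100) = 154100/1871 ≈ 82.362
Retention S: 1000/CN − 10 with CN=82.362 → S = 3300/1541 ≈ 2.141 in
Ia = 0.2·(3300/1541) = 660/1541 in ≈ 0.428 in
Since P=2.270 > Ia=0.428: effective rainfall P−Ia = 283807/154100 in
Q: (283807/154100)² ÷ (613807/154100) = 80546413249/94587658700 in (≈ 0.852 in)

Q = 80546413249/94587658700 in ≈ 0.852 in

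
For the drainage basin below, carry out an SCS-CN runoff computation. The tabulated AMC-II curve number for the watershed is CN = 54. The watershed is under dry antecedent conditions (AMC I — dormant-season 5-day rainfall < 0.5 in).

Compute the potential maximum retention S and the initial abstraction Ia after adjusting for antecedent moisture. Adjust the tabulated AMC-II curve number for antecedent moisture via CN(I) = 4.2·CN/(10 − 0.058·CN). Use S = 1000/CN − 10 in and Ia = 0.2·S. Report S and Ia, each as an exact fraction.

CN(I) from CN(II)=54: (4.2·54)/(10 − 0.058·54) = 56700/1717 ≈ 33.023
S = 1000/(56700/1717) − 10 = 11500/567 in ≈ 20.282 in
Ia = 0.2S: 0.2·20.282 = 4.056 in (exactly 2300/567)

S = 11500/567 in ≈ 20.282 in; Ia = 2300/567 in ≈ 4.056 in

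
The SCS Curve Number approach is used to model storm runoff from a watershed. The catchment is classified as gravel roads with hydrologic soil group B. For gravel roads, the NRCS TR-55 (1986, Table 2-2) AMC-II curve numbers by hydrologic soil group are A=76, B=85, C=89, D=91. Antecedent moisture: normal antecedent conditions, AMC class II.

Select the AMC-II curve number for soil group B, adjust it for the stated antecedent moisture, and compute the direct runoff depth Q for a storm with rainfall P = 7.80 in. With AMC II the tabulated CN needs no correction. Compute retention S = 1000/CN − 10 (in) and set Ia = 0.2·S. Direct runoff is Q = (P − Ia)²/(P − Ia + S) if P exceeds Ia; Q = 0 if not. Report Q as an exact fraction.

NRCS table: gravel roads, soil group B → CN(II) = 85
Average conditions: CN = 85 (no AMC adjustment).
Max retention: S = 1000/85 − 10 = 30/17 in (≈ 1.765 in)
Ia = 0.2·(30/17) = 6/17 in ≈ 0.353 in
Excess rainfall: 7.800 − 0.353 = 7.447 in; P > Ia so Q > 0
Q: (633/85)² ÷ (783/85) = 44521/7395 in (≈ 6.020 in)

Q = 44521/7395 in ≈ 6.020 in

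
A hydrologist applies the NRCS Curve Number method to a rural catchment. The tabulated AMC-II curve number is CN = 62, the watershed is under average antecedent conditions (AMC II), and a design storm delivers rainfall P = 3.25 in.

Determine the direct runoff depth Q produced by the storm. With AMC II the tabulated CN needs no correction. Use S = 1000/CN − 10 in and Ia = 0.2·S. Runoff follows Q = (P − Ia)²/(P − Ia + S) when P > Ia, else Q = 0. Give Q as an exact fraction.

Q = 63001/125364 in ≈ 0.503 in

AMC II — tabulated CN = 62 applies directly.
Max retention: S = 1000/62 − 10 = 190/31 in (≈ 6.129 in)
Initial abstraction Ia = S/5 = (190/31)/5 = 38/31 ≈ 1.226 in
P − Ia = 3.250 − 1.226 = 251/124 ≈ 2.024 in (> 0, runoff occurs)
Q = (251/124)²/((251/124) + 190/31) = (63001/15376)/(1011/124) = 63001/125364 in ≈ 0.503 in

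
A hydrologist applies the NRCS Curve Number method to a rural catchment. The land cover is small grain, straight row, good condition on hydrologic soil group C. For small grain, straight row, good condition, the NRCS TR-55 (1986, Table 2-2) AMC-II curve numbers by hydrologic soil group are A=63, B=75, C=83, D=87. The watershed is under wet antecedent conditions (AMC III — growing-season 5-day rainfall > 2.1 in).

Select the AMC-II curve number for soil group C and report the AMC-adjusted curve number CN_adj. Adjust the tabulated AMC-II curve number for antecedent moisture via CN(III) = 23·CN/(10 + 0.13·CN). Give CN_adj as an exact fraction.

CN_adj = 190900/2079 ≈ 91.823

NRCS table: small grain, straight row, good condition, soil group C → CN(II) = 83
CN(III) from CN(II)=83: (23·83)/(10 + 0.13·83) = 190900/2079 ≈ 91.823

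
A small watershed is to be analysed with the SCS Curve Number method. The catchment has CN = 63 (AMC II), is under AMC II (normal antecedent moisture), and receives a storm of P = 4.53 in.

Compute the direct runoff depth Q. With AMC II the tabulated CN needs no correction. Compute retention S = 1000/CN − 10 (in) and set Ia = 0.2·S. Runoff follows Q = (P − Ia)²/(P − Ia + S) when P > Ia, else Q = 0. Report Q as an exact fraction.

AMC II — tabulated CN = 63 applies directly.
Max retention: S = 1000/63 − 10 = 370/63 in (≈ 5.873 in)
Ia = 0.2S: 0.2·5.873 = 1.175 in (exactly 74/63)
P − Ia = 4.530 − 1.175 = 21139/6300 ≈ 3.355 in (> 0, runoff occurs)
Runoff Q = (P−Ia)²/(P−Ia+S) = (3.355)²/(3.355+5.873) = 446857321/366275700 ≈ 1.220 in

Q = 446857321/366275700 in ≈ 1.220 in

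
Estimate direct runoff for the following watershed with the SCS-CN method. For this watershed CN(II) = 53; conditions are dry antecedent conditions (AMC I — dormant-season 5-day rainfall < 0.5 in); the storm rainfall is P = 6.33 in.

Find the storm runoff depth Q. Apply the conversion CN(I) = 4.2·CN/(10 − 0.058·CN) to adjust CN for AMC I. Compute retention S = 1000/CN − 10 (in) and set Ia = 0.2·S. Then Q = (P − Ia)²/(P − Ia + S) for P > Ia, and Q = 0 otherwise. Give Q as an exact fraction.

Q = 55003851841/287658077700 in ≈ 0.191 in

Dry (AMC I): CN(I) = 4.2·53/(10 − 0.058·53) = (1113/5)/(3463/500) = 111300/3463 ≈ 32.140
Max retention: S = 1000/(111300/3463) − 10 = 23500/1113 in (≈ 21.114 in)
Initial abstraction Ia = S/5 = (23500/1113)/5 = 4700/1113 ≈ 4.223 in
Excess rainfall: 6.330 − 4.223 = 2.107 in; P > Ia so Q > 0
Runoff Q = (P−Ia)²/(P−Ia+S) = (2.107)²/(2.107+21.114) = 55003851841/287658077700 ≈ 0.191 in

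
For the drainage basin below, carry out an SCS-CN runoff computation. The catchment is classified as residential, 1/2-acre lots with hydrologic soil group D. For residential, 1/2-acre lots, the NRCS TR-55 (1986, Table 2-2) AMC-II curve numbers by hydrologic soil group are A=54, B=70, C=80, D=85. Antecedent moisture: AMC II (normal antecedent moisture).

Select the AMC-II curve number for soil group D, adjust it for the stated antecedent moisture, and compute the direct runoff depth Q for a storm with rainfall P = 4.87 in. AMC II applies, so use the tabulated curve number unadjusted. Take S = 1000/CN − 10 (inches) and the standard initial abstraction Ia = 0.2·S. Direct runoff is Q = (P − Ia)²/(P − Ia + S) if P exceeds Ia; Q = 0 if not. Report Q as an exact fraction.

Q = 58967041/18154300 in ≈ 3.248 in

NRCS table: residential, 1/2-acre lots, soil group D → CN(II) = 85
Average conditions: CN = 85 (no AMC adjustment).
S = 1000/85 − 10 = 30/17 in ≈ 1.765 in
Initial abstraction Ia = S/5 = (30/17)/5 = 6/17 ≈ 0.353 in
P − Ia = 4.870 − 0.353 = 7679/1700 ≈ 4.517 in (> 0, runoff occurs)
Q: (7679/1700)² ÷ (10679/1700) = 58967041/18154300 in (≈ 3.248 in)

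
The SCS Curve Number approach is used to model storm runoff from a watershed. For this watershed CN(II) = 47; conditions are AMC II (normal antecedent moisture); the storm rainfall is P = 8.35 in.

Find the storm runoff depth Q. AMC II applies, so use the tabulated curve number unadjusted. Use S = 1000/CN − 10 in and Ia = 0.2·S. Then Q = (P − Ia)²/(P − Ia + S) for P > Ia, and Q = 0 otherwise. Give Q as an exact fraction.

Q = 32821441/15349260 in ≈ 2.138 in

Average conditions: CN = 47 (no AMC adjustment).
Max retention: S = 1000/47 − 10 = 530/47 in (≈ 11.277 in)
Ia = 0.2S: 0.2·11.277 = 2.255 in (exactly 106/47)
Since P=8.350 > Ia=2.255: effective rainfall P−Ia = 5729/940 in
Q: (5729/940)² ÷ (16329/940) = 32821441/15349260 in (≈ 2.138 in)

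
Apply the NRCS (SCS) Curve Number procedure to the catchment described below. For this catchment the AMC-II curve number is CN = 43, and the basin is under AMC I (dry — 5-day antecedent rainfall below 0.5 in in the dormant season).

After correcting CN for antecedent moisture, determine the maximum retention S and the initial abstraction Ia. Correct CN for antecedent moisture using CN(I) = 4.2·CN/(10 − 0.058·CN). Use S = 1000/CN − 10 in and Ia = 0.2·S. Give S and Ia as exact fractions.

Adjust CN=43 to AMC I: 4.2·43/(10 − 0.058·43) → (903/5) ÷ (3753/500) = 30100/1251 ≈ 24.061
S = 1000/(30100/1251) − 10 = 9500/301 in ≈ 31.561 in
Ia = 0.2S: 0.2·31.561 = 6.312 in (exactly 1900/301)

S = 9500/301 in ≈ 31.561 in; Ia = 1900/301 in ≈ 6.312 in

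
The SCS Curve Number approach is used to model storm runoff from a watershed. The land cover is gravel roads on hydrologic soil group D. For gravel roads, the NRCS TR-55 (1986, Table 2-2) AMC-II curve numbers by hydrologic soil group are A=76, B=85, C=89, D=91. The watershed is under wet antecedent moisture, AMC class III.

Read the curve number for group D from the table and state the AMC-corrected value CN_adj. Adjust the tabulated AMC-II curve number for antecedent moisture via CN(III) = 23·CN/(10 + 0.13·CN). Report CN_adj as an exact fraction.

CN_adj = 209300/2183 ≈ 95.877

NRCS table: gravel roads, soil group D → CN(II) = 91
Wet (AMC III): CN(III) = 23·91/(10 + 0.13·91) = 2093/(2183/100) = 209300/2183 ≈ 95.877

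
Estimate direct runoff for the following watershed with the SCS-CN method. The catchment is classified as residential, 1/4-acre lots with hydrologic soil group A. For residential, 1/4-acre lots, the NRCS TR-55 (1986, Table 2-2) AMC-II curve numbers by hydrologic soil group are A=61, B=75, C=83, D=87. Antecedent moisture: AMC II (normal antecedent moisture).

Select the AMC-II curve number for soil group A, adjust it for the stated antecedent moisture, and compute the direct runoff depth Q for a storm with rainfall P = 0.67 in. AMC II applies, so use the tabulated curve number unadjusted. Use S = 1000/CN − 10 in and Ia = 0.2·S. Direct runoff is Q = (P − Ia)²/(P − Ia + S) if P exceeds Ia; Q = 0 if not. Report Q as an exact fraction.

Q = 0 in ≈ 0.000 in

NRCS table: residential, 1/4-acre lots, soil group A → CN(II) = 61
Average conditions: CN = 61 (no AMC adjustment).
Retention S: 1000/CN − 10 with CN=61.000 → S = 390/61 ≈ 6.393 in
Ia = 0.2S: 0.2·6.393 = 1.279 in (exactly 78/61)
P = 0.670 ≤ Ia = 1.279 in: entire storm abstracted, Q = 0.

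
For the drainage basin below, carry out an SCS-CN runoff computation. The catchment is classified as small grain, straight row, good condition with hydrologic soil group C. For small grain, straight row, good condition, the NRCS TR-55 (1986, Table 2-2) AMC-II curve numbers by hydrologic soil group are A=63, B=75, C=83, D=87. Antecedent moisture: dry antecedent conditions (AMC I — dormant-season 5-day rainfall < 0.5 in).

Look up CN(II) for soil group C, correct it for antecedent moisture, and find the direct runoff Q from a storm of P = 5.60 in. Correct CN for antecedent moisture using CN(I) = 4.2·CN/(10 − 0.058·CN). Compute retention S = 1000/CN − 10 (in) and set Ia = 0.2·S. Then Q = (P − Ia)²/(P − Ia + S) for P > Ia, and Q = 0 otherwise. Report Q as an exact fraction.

Q = 406103104/180409215 in ≈ 2.251 in

NRCS table: small grain, straight row, good condition, soil group C → CN(II) = 83
Dry (AMC I): CN(I) = 4.2·83/(10 − 0.058·83) = (1743/5)/(2593/500) = 174300/2593 ≈ 67.219
Max retention: S = 1000/(174300/2593) − 10 = 8500/1743 in (≈ 4.877 in)
Ia = 0.2·(8500/1743) = 1700/1743 in ≈ 0.975 in
Since P=5.600 > Ia=0.975: effective rainfall P−Ia = 40304/8715 in
Runoff Q = (P−Ia)²/(P−Ia+S) = (4.625)²/(4.625+4.877) = 406103104/180409215 ≈ 2.251 in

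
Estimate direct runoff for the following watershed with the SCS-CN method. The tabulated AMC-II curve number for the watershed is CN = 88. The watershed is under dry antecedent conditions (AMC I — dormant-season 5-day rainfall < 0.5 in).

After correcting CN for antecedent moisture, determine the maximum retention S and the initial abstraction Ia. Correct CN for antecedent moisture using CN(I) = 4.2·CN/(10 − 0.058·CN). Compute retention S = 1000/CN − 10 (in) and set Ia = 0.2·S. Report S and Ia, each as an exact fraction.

Adjust CN=88 to AMC I: 4.2·88/(10 − 0.058·88) → (1848/5) ÷ (612/125) = 3850/51 ≈ 75.490
S = 1000/(3850/51) − 10 = 250/77 in ≈ 3.247 in
Ia = 0.2S: 0.2·3.247 = 0.649 in (exactly 50/77)

S = 250/77 in ≈ 3.247 in; Ia = 50/77 in ≈ 0.649 in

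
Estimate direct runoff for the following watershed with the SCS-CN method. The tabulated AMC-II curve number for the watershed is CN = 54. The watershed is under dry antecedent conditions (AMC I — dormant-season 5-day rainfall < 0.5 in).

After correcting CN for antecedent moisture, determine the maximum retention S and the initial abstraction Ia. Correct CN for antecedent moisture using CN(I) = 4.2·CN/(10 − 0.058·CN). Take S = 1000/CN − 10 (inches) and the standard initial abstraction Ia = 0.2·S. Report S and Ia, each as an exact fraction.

Dry (AMC I): CN(I) = 4.2·54/(10 − 0.058·54) = (1134/5)/(1717/250) = 56700/1717 ≈ 33.023
S = 1000/(56700/1717) − 10 = 11500/567 in ≈ 20.282 in
Ia = 0.2S: 0.2·20.282 = 4.056 in (exactly 2300/567)

S = 11500/567 in ≈ 20.282 in; Ia = 2300/567 in ≈ 4.056 in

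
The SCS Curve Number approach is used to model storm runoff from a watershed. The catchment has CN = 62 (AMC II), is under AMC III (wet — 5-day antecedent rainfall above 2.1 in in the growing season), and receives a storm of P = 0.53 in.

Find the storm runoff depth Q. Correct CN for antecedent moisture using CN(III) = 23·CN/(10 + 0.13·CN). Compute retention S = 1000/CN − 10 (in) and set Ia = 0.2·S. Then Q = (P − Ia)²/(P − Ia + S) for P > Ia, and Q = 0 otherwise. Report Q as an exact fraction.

Q = 0 in ≈ 0.000 in

Wet (AMC III): CN(III) = 23·62/(10 + 0.13·62) = 1426/(903/50) = 71300/903 ≈ 78.959
Retention S: 1000/CN − 10 with CN=78.959 → S = 1900/713 ≈ 2.665 in
Ia = 0.2·(1900/713) = 380/713 in ≈ 0.533 in
P = 0.530 ≤ Ia = 0.533 in: entire storm abstracted, Q = 0.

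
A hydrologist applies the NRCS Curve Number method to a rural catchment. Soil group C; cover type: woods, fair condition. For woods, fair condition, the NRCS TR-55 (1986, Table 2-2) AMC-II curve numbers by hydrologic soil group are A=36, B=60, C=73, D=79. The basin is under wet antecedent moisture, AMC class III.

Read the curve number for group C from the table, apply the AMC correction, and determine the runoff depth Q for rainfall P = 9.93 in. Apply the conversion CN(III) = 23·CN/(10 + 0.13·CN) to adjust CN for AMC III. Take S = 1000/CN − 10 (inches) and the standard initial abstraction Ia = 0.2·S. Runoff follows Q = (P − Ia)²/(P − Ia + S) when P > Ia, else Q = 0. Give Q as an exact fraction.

NRCS table: woods, fair condition, soil group C → CN(II) = 73
CN(III) from CN(II)=73: (23·73)/(10 + 0.13·73) = 167900/1949 ≈ 86.147
S = 1000/(167900/1949) − 10 = 2700/1679 in ≈ 1.608 in
Initial abstraction Ia = S/5 = (2700/1679)/5 = 540/1679 ≈ 0.322 in
Excess rainfall: 9.930 − 0.322 = 9.608 in; P > Ia so Q > 0
Q = (1613247/167900)²/((1613247/167900) + 2700/1679) = (2602565883009/28190410000)/(1883247/167900) = 867521961003/105399057100 in ≈ 8.231 in

Q = 867521961003/105399057100 in ≈ 8.231 in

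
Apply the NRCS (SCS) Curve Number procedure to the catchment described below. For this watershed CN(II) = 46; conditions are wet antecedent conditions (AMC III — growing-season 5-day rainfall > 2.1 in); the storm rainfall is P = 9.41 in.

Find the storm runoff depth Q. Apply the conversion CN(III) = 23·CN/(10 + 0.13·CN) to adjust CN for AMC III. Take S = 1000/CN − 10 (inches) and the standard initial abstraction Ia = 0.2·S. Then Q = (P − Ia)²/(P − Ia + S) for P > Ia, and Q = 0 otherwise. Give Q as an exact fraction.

CN(III) from CN(II)=46: (23·46)/(10 + 0.13·46) = 52900/799 ≈ 66.208
S = 1000/(52900/799) − 10 = 2700/529 in ≈ 5.104 in
Ia = 0.2S: 0.2·5.104 = 1.021 in (exactly 540/529)
P − Ia = 9.410 − 1.021 = 443789/52900 ≈ 8.389 in (> 0, runoff occurs)
Q = (443789/52900)²/((443789/52900) + 2700/529) = (196948676521/2798410000)/(713789/52900) = 196948676521/37759438100 in ≈ 5.216 in

Q = 196948676521/37759438100 in ≈ 5.216 in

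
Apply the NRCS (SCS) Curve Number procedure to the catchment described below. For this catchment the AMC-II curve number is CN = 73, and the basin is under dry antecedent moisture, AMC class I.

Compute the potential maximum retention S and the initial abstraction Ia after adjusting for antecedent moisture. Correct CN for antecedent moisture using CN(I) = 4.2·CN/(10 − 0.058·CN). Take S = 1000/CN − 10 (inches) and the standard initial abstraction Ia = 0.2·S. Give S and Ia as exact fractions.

S = 4500/511 in ≈ 8.806 in; Ia = 900/511 in ≈ 1.761 in

Dry (AMC I): CN(I) = 4.2·73/(10 − 0.058·73) = (1533/5)/(2883/500) = 51100/961 ≈ 53.174
Retention S: 1000/CN − 10 with CN=53.174 → S = 4500/511 ≈ 8.806 in
Ia = 0.2S: 0.2·8.806 = 1.761 in (exactly 900/511)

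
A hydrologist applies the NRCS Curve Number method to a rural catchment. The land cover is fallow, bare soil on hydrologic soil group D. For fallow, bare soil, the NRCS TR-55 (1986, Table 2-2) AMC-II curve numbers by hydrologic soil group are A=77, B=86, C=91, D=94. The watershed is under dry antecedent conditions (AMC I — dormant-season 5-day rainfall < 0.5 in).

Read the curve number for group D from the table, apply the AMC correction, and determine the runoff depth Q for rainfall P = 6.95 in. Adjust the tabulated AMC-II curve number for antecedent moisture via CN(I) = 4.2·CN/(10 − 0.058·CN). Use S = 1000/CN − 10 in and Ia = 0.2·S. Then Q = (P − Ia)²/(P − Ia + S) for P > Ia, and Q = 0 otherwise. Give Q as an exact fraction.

NRCS table: fallow, bare soil, soil group D → CN(II) = 94
Adjust CN=94 to AMC I: 4.2·94/(10 − 0.058·94) → (1974/5) ÷ (1137/250) = 32900/379 ≈ 86.807
Retention S: 1000/CN − 10 with CN=86.807 → S = 500/329 ≈ 1.520 in
Ia = 0.2·(500/329) = 100/329 in ≈ 0.304 in
Since P=6.950 > Ia=0.304: effective rainfall P−Ia = 43731/6580 in
Q = (43731/6580)²/((43731/6580) + 500/329) = (1912400361/43296400)/(53731/6580) = 1912400361/353549980 in ≈ 5.409 in

Q = 1912400361/353549980 in ≈ 5.409 in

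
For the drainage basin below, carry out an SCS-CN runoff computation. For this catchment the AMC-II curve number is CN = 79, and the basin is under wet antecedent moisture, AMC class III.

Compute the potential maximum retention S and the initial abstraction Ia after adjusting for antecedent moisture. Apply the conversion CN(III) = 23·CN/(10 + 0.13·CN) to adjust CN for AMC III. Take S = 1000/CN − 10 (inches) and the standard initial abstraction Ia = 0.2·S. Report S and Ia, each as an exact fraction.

S = 2100/1817 in ≈ 1.156 in; Ia = 420/1817 in ≈ 0.231 in

CN(III) from CN(II)=79: (23·79)/(10 + 0.13·79) = 181700/2027 ≈ 89.640
Max retention: S = 1000/(181700/2027) − 10 = 2100/1817 in (≈ 1.156 in)
Initial abstraction Ia = S/5 = (2100/1817)/5 = 420/1817 ≈ 0.231 in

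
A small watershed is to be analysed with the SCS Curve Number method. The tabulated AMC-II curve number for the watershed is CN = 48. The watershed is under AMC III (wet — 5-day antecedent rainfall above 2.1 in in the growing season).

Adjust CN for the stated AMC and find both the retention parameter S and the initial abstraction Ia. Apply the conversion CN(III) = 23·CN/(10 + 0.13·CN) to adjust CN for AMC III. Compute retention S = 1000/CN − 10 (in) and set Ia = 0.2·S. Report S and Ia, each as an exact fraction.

S = 325/69 in ≈ 4.710 in; Ia = 65/69 in ≈ 0.942 in

Adjust CN=48 to AMC III: 23·48/(10 + 0.13·48) → 1104 ÷ (406/25) = 13800/203 ≈ 67.980
Retention S: 1000/CN − 10 with CN=67.980 → S = 325/69 ≈ 4.710 in
Initial abstraction Ia = S/5 = (325/69)/5 = 65/69 ≈ 0.942 in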